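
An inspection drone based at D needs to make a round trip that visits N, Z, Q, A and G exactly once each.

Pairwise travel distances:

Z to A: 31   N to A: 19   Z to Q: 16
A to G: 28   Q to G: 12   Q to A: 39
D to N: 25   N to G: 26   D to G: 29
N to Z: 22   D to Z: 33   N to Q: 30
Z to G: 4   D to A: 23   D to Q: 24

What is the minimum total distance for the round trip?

Minimum total distance: 104.

D-N-Z-Q-A-G-D: 25+22+16+39+28+29 = 159
D-N-Z-Q-G-A-D: 25+22+16+12+28+23 = 126
D-N-Z-A-Q-G-D: 25+22+31+39+12+29 = 158
D-N-Z-A-G-Q-D: 25+22+31+28+12+24 = 142
D-N-Z-G-Q-A-D: 25+22+4+12+39+23 = 125
D-N-Z-G-A-Q-D: 25+22+4+28+39+24 = 142
D-N-Q-Z-A-G-D: 25+30+16+31+28+29 = 159
D-N-Q-Z-G-A-D: 25+30+16+4+28+23 = 126
D-N-Q-A-Z-G-D: 25+30+39+31+4+29 = 158
D-N-Q-A-G-Z-D: 25+30+39+28+4+33 = 159
D-N-Q-G-Z-A-D: 25+30+12+4+31+23 = 125
D-N-Q-G-A-Z-D: 25+30+12+28+31+33 = 159
D-N-A-Z-Q-G-D: 25+19+31+16+12+29 = 132
D-N-A-Z-G-Q-D: 25+19+31+4+12+24 = 115
… (46 more)
D-Q-G-Z-N-A-D: 24+12+4+22+19+23 = 104  ← best
The minimum is 104.
One optimal route: D → Q → G → Z → N → A → D (or its reverse).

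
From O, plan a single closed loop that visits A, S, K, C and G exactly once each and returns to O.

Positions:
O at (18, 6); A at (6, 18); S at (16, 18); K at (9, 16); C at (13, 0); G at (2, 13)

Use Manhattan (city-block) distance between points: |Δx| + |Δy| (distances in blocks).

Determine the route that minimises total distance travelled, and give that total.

O→A→S→K→C→G→O: 24+10+9+20+24+23 = 110
O→A→S→K→G→C→O: 24+10+9+10+24+11 = 88
O→A→S→C→K→G→O: 24+10+21+20+10+23 = 108
O→A→S→C→G→K→O: 24+10+21+24+10+19 = 108
O→A→S→G→K→C→O: 24+10+19+10+20+11 = 94
O→A→S→G→C→K→O: 24+10+19+24+20+19 = 116
O→A→K→S→C→G→O: 24+5+9+21+24+23 = 106
O→A→K→S→G→C→O: 24+5+9+19+24+11 = 92
O→A→K→C→S→G→O: 24+5+20+21+19+23 = 112
O→A→K→C→G→S→O: 24+5+20+24+19+14 = 106
O→A→K→G→S→C→O: 24+5+10+19+21+11 = 90
O→A→K→G→C→S→O: 24+5+10+24+21+14 = 98
O→A→C→S→K→G→O: 24+25+21+9+10+23 = 112
O→A→C→S→G→K→O: 24+25+21+19+10+19 = 118
… (46 more)
O→S→K→A→G→C→O: 14+9+5+9+24+11 = 72  ← best
The minimum is 72.
One optimal route: O → S → K → A → G → C → O (or its reverse).

Shortest round trip = 72 blocks.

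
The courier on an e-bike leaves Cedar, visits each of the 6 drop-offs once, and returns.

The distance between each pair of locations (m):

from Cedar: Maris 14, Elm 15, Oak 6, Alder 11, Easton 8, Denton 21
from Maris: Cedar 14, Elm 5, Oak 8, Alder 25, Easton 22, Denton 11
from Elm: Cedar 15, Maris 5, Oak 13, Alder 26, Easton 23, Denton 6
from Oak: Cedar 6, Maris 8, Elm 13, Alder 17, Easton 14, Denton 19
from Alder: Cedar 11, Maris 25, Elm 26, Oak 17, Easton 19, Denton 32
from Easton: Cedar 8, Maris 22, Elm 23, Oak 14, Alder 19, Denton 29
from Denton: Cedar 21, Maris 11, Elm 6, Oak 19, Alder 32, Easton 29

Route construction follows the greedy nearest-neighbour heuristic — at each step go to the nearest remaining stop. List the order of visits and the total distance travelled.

From Cedar: distances to unvisited — Oak=6, Easton=8, Alder=11, Maris=14, Elm=15, Denton=21. Nearest is Oak (6).
From Oak: distances to unvisited — Maris=8, Elm=13, Easton=14, Alder=17, Denton=19. Nearest is Maris (8).
From Maris: distances to unvisited — Elm=5, Denton=11, Easton=22, Alder=25. Nearest is Elm (5).
From Elm: distances to unvisited — Denton=6, Easton=23, Alder=26. Nearest is Denton (6).
From Denton: distances to unvisited — Easton=29, Alder=32. Nearest is Easton (29).
From Easton: distances to unvisited — Alder=19. Nearest is Alder (19).
Return Alder→Cedar: 11.
Total = 6 + 8 + 5 + 6 + 29 + 19 + 11 = 84.

Total distance 84 m via the nearest-neighbour route Cedar → Oak → Maris → Elm → Denton → Easton → Alder → Cedar.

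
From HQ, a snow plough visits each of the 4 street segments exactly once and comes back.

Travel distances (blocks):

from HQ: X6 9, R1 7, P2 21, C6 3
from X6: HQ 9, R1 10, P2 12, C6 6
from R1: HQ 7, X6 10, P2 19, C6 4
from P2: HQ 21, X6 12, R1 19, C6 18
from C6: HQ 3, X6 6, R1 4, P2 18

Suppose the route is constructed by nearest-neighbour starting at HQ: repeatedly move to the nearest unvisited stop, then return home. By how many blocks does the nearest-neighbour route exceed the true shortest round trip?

From HQ: C6=3, R1=7, X6=9, P2=21 → choose C6 (3).
From C6: R1=4, X6=6, P2=18 → choose R1 (4).
From R1: X6=10, P2=19 → choose X6 (10).
From X6: P2=12 → choose P2 (12).
NN route HQ → C6 → R1 → X6 → P2 → HQ costs 50.
Optimal: HQ → X6 → P2 → R1 → C6 → HQ costs 47 (by enumerating all 12 distinct tours).
Excess = 50 − 47 = 3.

3 blocks longer than the optimal tour.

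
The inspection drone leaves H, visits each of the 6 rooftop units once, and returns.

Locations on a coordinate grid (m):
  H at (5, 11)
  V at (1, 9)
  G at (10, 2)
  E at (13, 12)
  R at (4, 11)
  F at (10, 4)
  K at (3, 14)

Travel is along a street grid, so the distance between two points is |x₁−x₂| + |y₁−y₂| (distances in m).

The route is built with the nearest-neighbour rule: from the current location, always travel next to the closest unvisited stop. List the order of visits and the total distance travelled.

From H: distances to unvisited — R=1, K=5, V=6, E=9, F=12, G=14. Nearest is R (1).
From R: distances to unvisited — K=4, V=5, E=10, F=13, G=15. Nearest is K (4).
From K: distances to unvisited — V=7, E=12, F=17, G=19. Nearest is V (7).
From V: distances to unvisited — F=14, E=15, G=16. Nearest is F (14).
From F: distances to unvisited — G=2, E=11. Nearest is G (2).
From G: distances to unvisited — E=13. Nearest is E (13).
Return E→H: 9.
Total = 1 + 4 + 7 + 14 + 2 + 13 + 9 = 50.

Total distance 50 m via the nearest-neighbour route H → R → K → V → F → G → E → H.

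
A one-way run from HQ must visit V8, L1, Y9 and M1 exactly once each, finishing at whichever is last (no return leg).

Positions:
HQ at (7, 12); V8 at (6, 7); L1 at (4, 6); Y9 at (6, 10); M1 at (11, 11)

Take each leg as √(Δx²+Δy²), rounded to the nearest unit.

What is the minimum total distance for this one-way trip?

There are 4! = 24 possible orderings.
HQ → V8 → L1 → Y9 → M1: 5+2+4+5 = 16
HQ → V8 → L1 → M1 → Y9: 5+2+9+5 = 21
HQ → V8 → Y9 → L1 → M1: 5+3+4+9 = 21
HQ → V8 → Y9 → M1 → L1: 5+3+5+9 = 22
HQ → V8 → M1 → L1 → Y9: 5+6+9+4 = 24
HQ → V8 → M1 → Y9 → L1: 5+6+5+4 = 20
HQ → L1 → V8 → Y9 → M1: 7+2+3+5 = 17
HQ → L1 → V8 → M1 → Y9: 7+2+6+5 = 20
HQ → L1 → Y9 → V8 → M1: 7+4+3+6 = 20
HQ → L1 → Y9 → M1 → V8: 7+4+5+6 = 22
HQ → L1 → M1 → V8 → Y9: 7+9+6+3 = 25
HQ → L1 → M1 → Y9 → V8: 7+9+5+3 = 24
HQ → Y9 → V8 → L1 → M1: 2+3+2+9 = 16
HQ → Y9 → V8 → M1 → L1: 2+3+6+9 = 20
… (10 more)
HQ → Y9 → L1 → V8 → M1: 2+4+2+6 = 14  ← best
The minimum is 14.
One shortest path: HQ → Y9 → L1 → V8 → M1.

Shortest open route: 14.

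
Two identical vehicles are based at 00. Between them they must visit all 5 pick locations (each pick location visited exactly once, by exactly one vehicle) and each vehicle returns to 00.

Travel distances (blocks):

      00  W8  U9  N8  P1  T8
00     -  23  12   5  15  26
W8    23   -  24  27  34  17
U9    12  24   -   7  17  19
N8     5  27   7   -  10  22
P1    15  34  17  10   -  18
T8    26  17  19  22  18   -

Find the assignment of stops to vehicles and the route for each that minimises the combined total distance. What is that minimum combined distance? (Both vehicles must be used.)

Try each way of splitting the stops between the two vehicles (each non-empty) and, for each split, find the best tour for each vehicle:
  {W8} + {U9, N8, P1, T8}: 46 + 64 = 110
  {U9} + {W8, N8, P1, T8}: 24 + 73 = 97
  {W8, U9} + {N8, P1, T8}: 59 + 59 = 118
  {N8} + {W8, U9, P1, T8}: 10 + 86 = 96
  {W8, N8} + {U9, P1, T8}: 55 + 64 = 119
  {U9, N8} + {W8, P1, T8}: 24 + 73 = 97
  … (15 splits in total)
Best: vehicle 1 00 → N8 → 00 = 10; vehicle 2 00 → U9 → W8 → T8 → P1 → 00 = 86; combined 96.

Minimum combined distance: 96 blocks.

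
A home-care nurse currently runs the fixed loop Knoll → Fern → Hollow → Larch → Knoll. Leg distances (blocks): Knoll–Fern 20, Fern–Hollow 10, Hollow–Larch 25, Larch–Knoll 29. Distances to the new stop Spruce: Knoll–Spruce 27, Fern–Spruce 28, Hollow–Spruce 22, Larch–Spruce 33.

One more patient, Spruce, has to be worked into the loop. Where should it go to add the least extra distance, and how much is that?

Insertion cost between consecutive stops i–j is d(i,Spruce) + d(Spruce,j) − d(i,j):
  between Knoll and Fern: 27 + 28 − 20 = 35
  between Fern and Hollow: 28 + 22 − 10 = 40
  between Hollow and Larch: 22 + 33 − 25 = 30
  between Larch and Knoll: 33 + 27 − 29 = 31
Cheapest insertion is between Hollow and Larch, adding 30.
New total = 84 + 30 = 114.

Adding 30 blocks by placing Spruce on the Hollow–Larch leg.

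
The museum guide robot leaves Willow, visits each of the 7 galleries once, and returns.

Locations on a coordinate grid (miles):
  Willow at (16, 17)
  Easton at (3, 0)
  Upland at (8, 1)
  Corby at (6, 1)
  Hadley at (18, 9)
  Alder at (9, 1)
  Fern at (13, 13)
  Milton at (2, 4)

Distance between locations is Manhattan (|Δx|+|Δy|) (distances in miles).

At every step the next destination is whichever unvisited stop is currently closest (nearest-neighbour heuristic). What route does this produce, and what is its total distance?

At Willow the remaining stops are Fern 7, Hadley 10, Alder 23, Upland 24, Corby 26, Milton 27, Easton 30; go to Fern.
At Fern the remaining stops are Hadley 9, Alder 16, Upland 17, Corby 19, Milton 20, Easton 23; go to Hadley.
At Hadley the remaining stops are Alder 17, Upland 18, Corby 20, Milton 21, Easton 24; go to Alder.
At Alder the remaining stops are Upland 1, Corby 3, Easton 7, Milton 10; go to Upland.
At Upland the remaining stops are Corby 2, Easton 6, Milton 9; go to Corby.
At Corby the remaining stops are Easton 4, Milton 7; go to Easton.
At Easton the remaining stops are Milton 5; go to Milton.
Return Milton→Willow: 27.
Total = 7 + 9 + 17 + 1 + 2 + 4 + 5 + 27 = 72.

Total distance 72 miles via the nearest-neighbour route Willow → Fern → Hadley → Alder → Upland → Corby → Easton → Milton → Willow.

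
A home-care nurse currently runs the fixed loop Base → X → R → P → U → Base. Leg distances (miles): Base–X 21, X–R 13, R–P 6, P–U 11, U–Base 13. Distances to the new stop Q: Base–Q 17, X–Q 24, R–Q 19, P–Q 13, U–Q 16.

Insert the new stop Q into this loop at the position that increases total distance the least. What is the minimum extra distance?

+18 miles — insert Q between P and U.

Insertion cost between consecutive stops i–j is d(i,Q) + d(Q,j) − d(i,j):
  between Base and X: 17 + 24 − 21 = 20
  between X and R: 24 + 19 − 13 = 30
  between R and P: 19 + 13 − 6 = 26
  between P and U: 13 + 16 − 11 = 18
  between U and Base: 16 + 17 − 13 = 20
Cheapest insertion is between P and U, adding 18.
New total = 64 + 18 = 82.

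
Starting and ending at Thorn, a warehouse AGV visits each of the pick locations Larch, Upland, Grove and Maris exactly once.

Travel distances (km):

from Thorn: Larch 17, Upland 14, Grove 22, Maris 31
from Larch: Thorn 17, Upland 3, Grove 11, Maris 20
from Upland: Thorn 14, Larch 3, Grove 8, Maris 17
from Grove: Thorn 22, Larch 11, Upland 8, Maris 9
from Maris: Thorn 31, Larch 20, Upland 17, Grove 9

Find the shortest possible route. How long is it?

68 km — the shortest possible round trip.

There are 12 distinct closed tours to check (reversals are equivalent).
Thorn → Larch → Upland → Grove → Maris → Thorn: 17+3+8+9+31 = 68
Thorn → Larch → Upland → Maris → Grove → Thorn: 17+3+17+9+22 = 68
Thorn → Larch → Grove → Upland → Maris → Thorn: 17+11+8+17+31 = 84
Thorn → Larch → Grove → Maris → Upland → Thorn: 17+11+9+17+14 = 68
Thorn → Larch → Maris → Upland → Grove → Thorn: 17+20+17+8+22 = 84
Thorn → Larch → Maris → Grove → Upland → Thorn: 17+20+9+8+14 = 68
Thorn → Upland → Larch → Grove → Maris → Thorn: 14+3+11+9+31 = 68
Thorn → Upland → Larch → Maris → Grove → Thorn: 14+3+20+9+22 = 68
Thorn → Upland → Grove → Larch → Maris → Thorn: 14+8+11+20+31 = 84
Thorn → Upland → Maris → Larch → Grove → Thorn: 14+17+20+11+22 = 84
Thorn → Grove → Larch → Upland → Maris → Thorn: 22+11+3+17+31 = 84
Thorn → Grove → Upland → Larch → Maris → Thorn: 22+8+3+20+31 = 84
The minimum is 68.
One optimal route: Thorn → Larch → Upland → Grove → Maris → Thorn (or its reverse).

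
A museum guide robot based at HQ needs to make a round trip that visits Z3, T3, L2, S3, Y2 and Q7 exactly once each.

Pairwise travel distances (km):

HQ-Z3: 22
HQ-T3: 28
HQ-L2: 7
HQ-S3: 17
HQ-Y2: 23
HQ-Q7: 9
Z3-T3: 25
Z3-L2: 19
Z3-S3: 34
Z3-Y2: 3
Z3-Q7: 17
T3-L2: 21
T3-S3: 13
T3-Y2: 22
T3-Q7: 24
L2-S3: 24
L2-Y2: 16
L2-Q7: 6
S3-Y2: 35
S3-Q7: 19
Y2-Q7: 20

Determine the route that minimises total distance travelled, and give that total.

Shortest round trip = 85 km.

With 6 stops there are 6!/2 = 360 distinct round trips (a route and its reverse cost the same).
HQ→Z3→T3→L2→S3→Y2→Q7→HQ: 22+25+21+24+35+20+9 = 156
HQ→Z3→T3→L2→S3→Q7→Y2→HQ: 22+25+21+24+19+20+23 = 154
HQ→Z3→T3→L2→Y2→S3→Q7→HQ: 22+25+21+16+35+19+9 = 147
HQ→Z3→T3→L2→Y2→Q7→S3→HQ: 22+25+21+16+20+19+17 = 140
HQ→Z3→T3→L2→Q7→S3→Y2→HQ: 22+25+21+6+19+35+23 = 151
HQ→Z3→T3→L2→Q7→Y2→S3→HQ: 22+25+21+6+20+35+17 = 146
HQ→Z3→T3→S3→L2→Y2→Q7→HQ: 22+25+13+24+16+20+9 = 129
HQ→Z3→T3→S3→L2→Q7→Y2→HQ: 22+25+13+24+6+20+23 = 133
… (352 more)
HQ→L2→Q7→Z3→Y2→T3→S3→HQ: 7+6+17+3+22+13+17 = 85  ← best
The minimum is 85.
One optimal route: HQ → L2 → Q7 → Z3 → Y2 → T3 → S3 → HQ (or its reverse).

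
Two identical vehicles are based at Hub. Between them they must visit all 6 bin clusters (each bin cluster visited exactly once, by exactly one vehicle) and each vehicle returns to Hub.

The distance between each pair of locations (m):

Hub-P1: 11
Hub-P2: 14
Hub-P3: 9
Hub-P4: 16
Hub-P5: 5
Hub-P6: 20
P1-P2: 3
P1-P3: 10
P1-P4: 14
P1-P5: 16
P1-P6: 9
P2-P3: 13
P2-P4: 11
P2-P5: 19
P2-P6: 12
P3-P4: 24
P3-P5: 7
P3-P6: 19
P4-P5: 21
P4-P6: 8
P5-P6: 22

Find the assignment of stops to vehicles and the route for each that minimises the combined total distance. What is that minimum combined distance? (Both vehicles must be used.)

There are 2^5 − 1 = 31 ways to divide the 6 stops into two non-empty groups. For each, the best each vehicle can do is its own shortest tour through its group:
  {P1} + {P2, P3, P4, P5, P6}: 22 + 61 = 83
  {P2} + {P1, P3, P4, P5, P6}: 28 + 55 = 83
  {P1, P2} + {P3, P4, P5, P6}: 28 + 55 = 83
  {P3} + {P1, P2, P4, P5, P6}: 18 + 60 = 78
  {P1, P3} + {P2, P4, P5, P6}: 30 + 60 = 90
  {P2, P3} + {P1, P4, P5, P6}: 36 + 54 = 90
  … (31 splits in total)
  {P5} + {P1, P2, P3, P4, P6}: 10 + 58 = 68  ← best
Best: vehicle 1 Hub → P5 → Hub = 10; vehicle 2 Hub → P3 → P1 → P2 → P6 → P4 → Hub = 58; combined 68.

Minimum combined distance: 68 m.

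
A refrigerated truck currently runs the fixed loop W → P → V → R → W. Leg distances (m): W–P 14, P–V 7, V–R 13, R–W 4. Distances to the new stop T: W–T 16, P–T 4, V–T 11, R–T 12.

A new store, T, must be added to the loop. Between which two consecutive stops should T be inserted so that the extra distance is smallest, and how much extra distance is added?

Minimum extra distance: 6 m, inserting T between W and P.

Insertion cost between consecutive stops i–j is d(i,T) + d(T,j) − d(i,j):
  between W and P: 16 + 4 − 14 = 6
  between P and V: 4 + 11 − 7 = 8
  between V and R: 11 + 12 − 13 = 10
  between R and W: 12 + 16 − 4 = 24
Cheapest insertion is between W and P, adding 6.
New total = 38 + 6 = 44.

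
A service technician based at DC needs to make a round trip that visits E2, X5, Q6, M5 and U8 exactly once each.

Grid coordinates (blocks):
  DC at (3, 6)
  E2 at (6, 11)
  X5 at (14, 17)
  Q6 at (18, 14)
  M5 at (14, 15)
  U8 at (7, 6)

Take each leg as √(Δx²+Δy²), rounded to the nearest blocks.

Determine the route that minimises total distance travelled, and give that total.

DC → E2 → X5 → Q6 → M5 → U8 → DC: 6+10+5+4+11+4 = 40
DC → E2 → X5 → Q6 → U8 → M5 → DC: 6+10+5+14+11+14 = 60
DC → E2 → X5 → M5 → Q6 → U8 → DC: 6+10+2+4+14+4 = 40
DC → E2 → X5 → M5 → U8 → Q6 → DC: 6+10+2+11+14+17 = 60
DC → E2 → X5 → U8 → Q6 → M5 → DC: 6+10+13+14+4+14 = 61
DC → E2 → X5 → U8 → M5 → Q6 → DC: 6+10+13+11+4+17 = 61
DC → E2 → Q6 → X5 → M5 → U8 → DC: 6+12+5+2+11+4 = 40
DC → E2 → Q6 → X5 → U8 → M5 → DC: 6+12+5+13+11+14 = 61
DC → E2 → Q6 → M5 → X5 → U8 → DC: 6+12+4+2+13+4 = 41
DC → E2 → Q6 → M5 → U8 → X5 → DC: 6+12+4+11+13+16 = 62
DC → E2 → Q6 → U8 → X5 → M5 → DC: 6+12+14+13+2+14 = 61
DC → E2 → Q6 → U8 → M5 → X5 → DC: 6+12+14+11+2+16 = 61
DC → E2 → M5 → X5 → Q6 → U8 → DC: 6+9+2+5+14+4 = 40
DC → E2 → M5 → X5 → U8 → Q6 → DC: 6+9+2+13+14+17 = 61
… (46 more)
The minimum is 40.
One optimal route: DC → E2 → X5 → Q6 → M5 → U8 → DC (or its reverse).

Minimum total distance: 40 blocks.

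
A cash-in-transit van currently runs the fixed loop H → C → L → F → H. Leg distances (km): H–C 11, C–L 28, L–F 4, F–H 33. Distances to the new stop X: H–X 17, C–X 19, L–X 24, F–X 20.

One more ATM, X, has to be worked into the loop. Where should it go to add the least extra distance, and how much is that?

+4 km — insert X between F and H.

Insertion cost between consecutive stops i–j is d(i,X) + d(X,j) − d(i,j):
  between H and C: 17 + 19 − 11 = 25
  between C and L: 19 + 24 − 28 = 15
  between L and F: 24 + 20 − 4 = 40
  between F and H: 20 + 17 − 33 = 4
Cheapest insertion is between F and H, adding 4.
New total = 76 + 4 = 80.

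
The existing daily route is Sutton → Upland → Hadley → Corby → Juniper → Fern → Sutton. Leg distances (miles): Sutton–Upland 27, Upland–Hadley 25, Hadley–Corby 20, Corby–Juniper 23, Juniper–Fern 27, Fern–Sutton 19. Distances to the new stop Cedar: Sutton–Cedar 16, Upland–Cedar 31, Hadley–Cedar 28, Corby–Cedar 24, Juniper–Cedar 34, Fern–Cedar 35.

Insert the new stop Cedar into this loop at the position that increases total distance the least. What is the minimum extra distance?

+20 miles — insert Cedar between Sutton and Upland.

Insertion cost between consecutive stops i–j is d(i,Cedar) + d(Cedar,j) − d(i,j):
  between Sutton and Upland: 16 + 31 − 27 = 20
  between Upland and Hadley: 31 + 28 − 25 = 34
  between Hadley and Corby: 28 + 24 − 20 = 32
  between Corby and Juniper: 24 + 34 − 23 = 35
  between Juniper and Fern: 34 + 35 − 27 = 42
  between Fern and Sutton: 35 + 16 − 19 = 32
Cheapest insertion is between Sutton and Upland, adding 20.
New total = 141 + 20 = 161.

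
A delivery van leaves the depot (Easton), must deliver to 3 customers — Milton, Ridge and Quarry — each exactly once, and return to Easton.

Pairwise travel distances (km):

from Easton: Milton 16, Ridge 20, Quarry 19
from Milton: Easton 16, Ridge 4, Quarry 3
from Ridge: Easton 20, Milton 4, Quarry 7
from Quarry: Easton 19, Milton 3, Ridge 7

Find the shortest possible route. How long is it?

Easton → Milton → Ridge → Quarry → Easton: 16+4+7+19 = 46
Easton → Milton → Quarry → Ridge → Easton: 16+3+7+20 = 46
Easton → Ridge → Milton → Quarry → Easton: 20+4+3+19 = 46
The minimum is 46.
One optimal route: Easton → Milton → Ridge → Quarry → Easton (or its reverse).

46 km — the shortest possible round trip.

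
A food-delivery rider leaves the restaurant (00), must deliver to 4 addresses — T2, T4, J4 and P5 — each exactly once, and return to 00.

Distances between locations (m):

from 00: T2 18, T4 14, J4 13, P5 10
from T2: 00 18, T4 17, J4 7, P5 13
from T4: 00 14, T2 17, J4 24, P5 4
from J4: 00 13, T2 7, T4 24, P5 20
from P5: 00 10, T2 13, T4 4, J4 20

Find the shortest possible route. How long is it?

00-T2-T4-J4-P5-00: 18+17+24+20+10 = 89
00-T2-T4-P5-J4-00: 18+17+4+20+13 = 72
00-T2-J4-T4-P5-00: 18+7+24+4+10 = 63
00-T2-J4-P5-T4-00: 18+7+20+4+14 = 63
00-T2-P5-T4-J4-00: 18+13+4+24+13 = 72
00-T2-P5-J4-T4-00: 18+13+20+24+14 = 89
00-T4-T2-J4-P5-00: 14+17+7+20+10 = 68
00-T4-T2-P5-J4-00: 14+17+13+20+13 = 77
00-T4-J4-T2-P5-00: 14+24+7+13+10 = 68
00-T4-P5-T2-J4-00: 14+4+13+7+13 = 51
00-J4-T2-T4-P5-00: 13+7+17+4+10 = 51
00-J4-T4-T2-P5-00: 13+24+17+13+10 = 77
The minimum is 51.
One optimal route: 00 → T4 → P5 → T2 → J4 → 00 (or its reverse).

51 m — the shortest possible round trip.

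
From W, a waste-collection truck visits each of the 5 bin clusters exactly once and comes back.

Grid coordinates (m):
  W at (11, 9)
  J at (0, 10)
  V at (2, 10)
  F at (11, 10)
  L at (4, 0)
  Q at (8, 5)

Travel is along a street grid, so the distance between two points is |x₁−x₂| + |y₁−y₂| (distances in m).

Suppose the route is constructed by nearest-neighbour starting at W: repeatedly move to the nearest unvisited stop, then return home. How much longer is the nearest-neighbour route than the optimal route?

W: F=1, Q=7, V=10, J=12, L=16 ⇒ F
F: Q=8, V=9, J=11, L=17 ⇒ Q
Q: L=9, V=11, J=13 ⇒ L
L: V=12, J=14 ⇒ V
V: J=2 ⇒ J
NN route W → F → Q → L → V → J → W costs 44.
Optimal: W → F → J → V → L → Q → W costs 42 (by enumerating all 60 distinct tours).
Excess = 44 − 42 = 2.

2 m longer than the optimal tour.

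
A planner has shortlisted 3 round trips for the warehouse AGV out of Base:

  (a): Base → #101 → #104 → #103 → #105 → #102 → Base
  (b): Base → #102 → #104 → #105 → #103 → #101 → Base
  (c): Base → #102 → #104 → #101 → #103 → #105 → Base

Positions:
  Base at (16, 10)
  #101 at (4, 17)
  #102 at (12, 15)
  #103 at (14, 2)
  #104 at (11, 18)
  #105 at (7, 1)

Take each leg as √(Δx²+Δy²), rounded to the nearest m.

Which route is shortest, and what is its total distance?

(a): 14 + 7 + 16 + 7 + 15 + 6 = 65
(b): 6 + 3 + 17 + 7 + 18 + 14 = 65
(c): 6 + 3 + 7 + 18 + 7 + 13 = 54

Shortest is (c), total 54 m.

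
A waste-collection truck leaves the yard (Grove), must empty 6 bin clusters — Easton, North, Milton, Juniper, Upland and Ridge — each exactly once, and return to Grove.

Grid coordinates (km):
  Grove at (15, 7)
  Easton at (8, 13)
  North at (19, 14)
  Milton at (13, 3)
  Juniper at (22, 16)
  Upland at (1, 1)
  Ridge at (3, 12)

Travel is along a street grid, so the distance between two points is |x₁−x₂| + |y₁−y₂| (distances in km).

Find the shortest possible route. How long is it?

There are 360 distinct closed tours to check (reversals are equivalent).
Grove→Easton→North→Milton→Juniper→Upland→Ridge→Grove: 13+12+17+22+36+13+17 = 130
Grove→Easton→North→Milton→Juniper→Ridge→Upland→Grove: 13+12+17+22+23+13+20 = 120
Grove→Easton→North→Milton→Upland→Juniper→Ridge→Grove: 13+12+17+14+36+23+17 = 132
Grove→Easton→North→Milton→Upland→Ridge→Juniper→Grove: 13+12+17+14+13+23+16 = 108
Grove→Easton→North→Milton→Ridge→Juniper→Upland→Grove: 13+12+17+19+23+36+20 = 140
Grove→Easton→North→Milton→Ridge→Upland→Juniper→Grove: 13+12+17+19+13+36+16 = 126
Grove→Easton→North→Juniper→Milton→Upland→Ridge→Grove: 13+12+5+22+14+13+17 = 96
Grove→Easton→North→Juniper→Milton→Ridge→Upland→Grove: 13+12+5+22+19+13+20 = 104
… (352 more)
Grove→North→Juniper→Easton→Ridge→Upland→Milton→Grove: 11+5+17+6+13+14+6 = 72  ← best
The minimum is 72.
One optimal route: Grove → North → Juniper → Easton → Ridge → Upland → Milton → Grove (or its reverse).

Shortest round trip = 72 km.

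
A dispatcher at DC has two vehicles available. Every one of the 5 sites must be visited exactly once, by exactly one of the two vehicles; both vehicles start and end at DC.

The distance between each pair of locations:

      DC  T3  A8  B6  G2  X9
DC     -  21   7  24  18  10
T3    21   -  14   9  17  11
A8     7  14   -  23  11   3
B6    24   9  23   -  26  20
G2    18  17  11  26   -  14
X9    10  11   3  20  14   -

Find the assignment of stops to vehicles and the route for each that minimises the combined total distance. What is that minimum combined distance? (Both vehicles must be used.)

88 — the smallest possible combined total.

Check every non-empty split of the stops between the two vehicles; for each half take its own optimal tour:
  {T3} + {A8, B6, G2, X9}: 42 + 74 = 116
  {A8} + {T3, B6, G2, X9}: 14 + 74 = 88
  {T3, A8} + {B6, G2, X9}: 42 + 74 = 116
  {B6} + {T3, A8, G2, X9}: 48 + 56 = 104
  {T3, B6} + {A8, G2, X9}: 54 + 42 = 96
  {A8, B6} + {T3, G2, X9}: 54 + 56 = 110
  … (15 splits in total)
Best: vehicle 1 DC → A8 → DC = 14; vehicle 2 DC → B6 → T3 → G2 → X9 → DC = 74; combined 88.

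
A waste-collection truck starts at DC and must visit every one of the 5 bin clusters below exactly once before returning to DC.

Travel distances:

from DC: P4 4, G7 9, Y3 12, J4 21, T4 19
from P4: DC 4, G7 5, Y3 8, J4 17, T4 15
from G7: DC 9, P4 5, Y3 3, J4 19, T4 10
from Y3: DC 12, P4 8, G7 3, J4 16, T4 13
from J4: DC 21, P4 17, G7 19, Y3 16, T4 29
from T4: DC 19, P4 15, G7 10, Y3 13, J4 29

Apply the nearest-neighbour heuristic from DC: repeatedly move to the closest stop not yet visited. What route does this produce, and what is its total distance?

At DC the remaining stops are P4 4, G7 9, Y3 12, T4 19, J4 21; go to P4.
At P4 the remaining stops are G7 5, Y3 8, T4 15, J4 17; go to G7.
At G7 the remaining stops are Y3 3, T4 10, J4 19; go to Y3.
At Y3 the remaining stops are T4 13, J4 16; go to T4.
At T4 the remaining stops are J4 29; go to J4.
Return J4→DC: 21.
Total = 4 + 5 + 3 + 13 + 29 + 21 = 75.

Total distance 75 via the nearest-neighbour route DC → P4 → G7 → Y3 → T4 → J4 → DC.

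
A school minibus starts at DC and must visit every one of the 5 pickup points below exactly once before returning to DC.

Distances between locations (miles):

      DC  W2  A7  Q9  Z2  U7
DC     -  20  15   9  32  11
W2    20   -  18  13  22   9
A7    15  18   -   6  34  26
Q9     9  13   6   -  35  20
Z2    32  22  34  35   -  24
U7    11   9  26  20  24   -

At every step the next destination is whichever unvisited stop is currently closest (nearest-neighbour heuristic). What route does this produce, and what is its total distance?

98 miles along DC → Q9 → A7 → W2 → U7 → Z2 → DC.

At DC the remaining stops are Q9 9, U7 11, A7 15, W2 20, Z2 32; go to Q9.
At Q9 the remaining stops are A7 6, W2 13, U7 20, Z2 35; go to A7.
At A7 the remaining stops are W2 18, U7 26, Z2 34; go to W2.
At W2 the remaining stops are U7 9, Z2 22; go to U7.
At U7 the remaining stops are Z2 24; go to Z2.
Return Z2→DC: 32.
Total = 9 + 6 + 18 + 9 + 24 + 32 = 98.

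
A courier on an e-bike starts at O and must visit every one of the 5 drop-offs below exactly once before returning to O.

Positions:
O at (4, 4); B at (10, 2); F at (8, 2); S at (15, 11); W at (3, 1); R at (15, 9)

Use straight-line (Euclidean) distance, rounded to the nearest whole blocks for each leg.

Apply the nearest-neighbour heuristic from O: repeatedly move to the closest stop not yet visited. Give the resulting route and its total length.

Total distance 34 blocks via the nearest-neighbour route O → W → F → B → R → S → O.

O → [W:3 / F:4 / B:6 / R:12 / S:13] → W (3)
W → [F:5 / B:7 / R:14 / S:16] → F (5)
F → [B:2 / R:10 / S:11] → B (2)
B → [R:9 / S:10] → R (9)
R → [S:2] → S (2)
Return S→O: 13.
Total = 3 + 5 + 2 + 9 + 2 + 13 = 34.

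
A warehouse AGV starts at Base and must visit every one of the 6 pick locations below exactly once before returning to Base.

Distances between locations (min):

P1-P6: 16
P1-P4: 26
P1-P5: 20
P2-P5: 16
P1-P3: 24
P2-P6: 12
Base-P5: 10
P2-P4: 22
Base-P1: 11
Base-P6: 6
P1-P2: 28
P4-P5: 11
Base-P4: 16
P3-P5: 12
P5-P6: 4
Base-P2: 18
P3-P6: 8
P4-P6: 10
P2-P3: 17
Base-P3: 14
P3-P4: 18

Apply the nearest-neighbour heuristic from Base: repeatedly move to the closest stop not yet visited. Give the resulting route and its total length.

95 min along Base → P6 → P5 → P4 → P3 → P2 → P1 → Base.

At Base the remaining stops are P6 6, P5 10, P1 11, P3 14, P4 16, P2 18; go to P6.
At P6 the remaining stops are P5 4, P3 8, P4 10, P2 12, P1 16; go to P5.
At P5 the remaining stops are P4 11, P3 12, P2 16, P1 20; go to P4.
At P4 the remaining stops are P3 18, P2 22, P1 26; go to P3.
At P3 the remaining stops are P2 17, P1 24; go to P2.
At P2 the remaining stops are P1 28; go to P1.
Return P1→Base: 11.
Total = 6 + 4 + 11 + 18 + 17 + 28 + 11 = 95.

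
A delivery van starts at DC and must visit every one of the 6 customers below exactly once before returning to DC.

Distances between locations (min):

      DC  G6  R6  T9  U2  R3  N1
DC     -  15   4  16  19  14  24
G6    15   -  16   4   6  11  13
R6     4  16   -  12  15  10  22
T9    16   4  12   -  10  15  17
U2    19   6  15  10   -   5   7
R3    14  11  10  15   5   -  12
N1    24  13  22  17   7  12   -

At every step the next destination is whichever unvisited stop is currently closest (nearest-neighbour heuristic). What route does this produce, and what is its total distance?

70 min along DC → R6 → R3 → U2 → G6 → T9 → N1 → DC.

DC → [R6:4 / R3:14 / G6:15 / T9:16 / U2:19 / N1:24] → R6 (4)
R6 → [R3:10 / T9:12 / U2:15 / G6:16 / N1:22] → R3 (10)
R3 → [U2:5 / G6:11 / N1:12 / T9:15] → U2 (5)
U2 → [G6:6 / N1:7 / T9:10] → G6 (6)
G6 → [T9:4 / N1:13] → T9 (4)
T9 → [N1:17] → N1 (17)
Return N1→DC: 24.
Total = 4 + 10 + 5 + 6 + 4 + 17 + 24 = 70.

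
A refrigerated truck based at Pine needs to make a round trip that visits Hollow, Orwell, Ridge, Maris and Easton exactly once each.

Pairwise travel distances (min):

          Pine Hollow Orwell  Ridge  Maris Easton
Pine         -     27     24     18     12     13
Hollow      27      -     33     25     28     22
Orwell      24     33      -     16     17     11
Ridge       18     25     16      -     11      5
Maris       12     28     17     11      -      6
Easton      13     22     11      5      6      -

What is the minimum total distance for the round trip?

With 5 stops there are 5!/2 = 60 distinct round trips (a route and its reverse cost the same).
Pine - Hollow - Orwell - Ridge - Maris - Easton - Pine: 27+33+16+11+6+13 = 106
Pine - Hollow - Orwell - Ridge - Easton - Maris - Pine: 27+33+16+5+6+12 = 99
Pine - Hollow - Orwell - Maris - Ridge - Easton - Pine: 27+33+17+11+5+13 = 106
Pine - Hollow - Orwell - Maris - Easton - Ridge - Pine: 27+33+17+6+5+18 = 106
Pine - Hollow - Orwell - Easton - Ridge - Maris - Pine: 27+33+11+5+11+12 = 99
Pine - Hollow - Orwell - Easton - Maris - Ridge - Pine: 27+33+11+6+11+18 = 106
Pine - Hollow - Ridge - Orwell - Maris - Easton - Pine: 27+25+16+17+6+13 = 104
Pine - Hollow - Ridge - Orwell - Easton - Maris - Pine: 27+25+16+11+6+12 = 97
Pine - Hollow - Ridge - Maris - Orwell - Easton - Pine: 27+25+11+17+11+13 = 104
Pine - Hollow - Ridge - Maris - Easton - Orwell - Pine: 27+25+11+6+11+24 = 104
Pine - Hollow - Ridge - Easton - Orwell - Maris - Pine: 27+25+5+11+17+12 = 97
Pine - Hollow - Ridge - Easton - Maris - Orwell - Pine: 27+25+5+6+17+24 = 104
Pine - Hollow - Maris - Orwell - Ridge - Easton - Pine: 27+28+17+16+5+13 = 106
Pine - Hollow - Maris - Orwell - Easton - Ridge - Pine: 27+28+17+11+5+18 = 106
… (46 more)
The minimum is 97.
One optimal route: Pine → Hollow → Ridge → Orwell → Easton → Maris → Pine (or its reverse).

97 min — the shortest possible round trip.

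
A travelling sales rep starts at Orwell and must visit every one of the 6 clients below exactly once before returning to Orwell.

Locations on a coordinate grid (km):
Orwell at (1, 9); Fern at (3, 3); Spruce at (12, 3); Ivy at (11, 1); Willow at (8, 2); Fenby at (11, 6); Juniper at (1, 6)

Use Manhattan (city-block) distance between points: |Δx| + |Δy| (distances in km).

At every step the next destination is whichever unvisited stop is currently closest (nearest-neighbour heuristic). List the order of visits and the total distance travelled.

Orwell → [Juniper:3 / Fern:8 / Fenby:13 / Willow:14 / Spruce:17 / Ivy:18] → Juniper (3)
Juniper → [Fern:5 / Fenby:10 / Willow:11 / Spruce:14 / Ivy:15] → Fern (5)
Fern → [Willow:6 / Spruce:9 / Ivy:10 / Fenby:11] → Willow (6)
Willow → [Ivy:4 / Spruce:5 / Fenby:7] → Ivy (4)
Ivy → [Spruce:3 / Fenby:5] → Spruce (3)
Spruce → [Fenby:4] → Fenby (4)
Return Fenby→Orwell: 13.
Total = 3 + 5 + 6 + 4 + 3 + 4 + 13 = 38.

Nearest-neighbour total = 38 km; route Orwell → Juniper → Fern → Willow → Ivy → Spruce → Fenby → Orwell.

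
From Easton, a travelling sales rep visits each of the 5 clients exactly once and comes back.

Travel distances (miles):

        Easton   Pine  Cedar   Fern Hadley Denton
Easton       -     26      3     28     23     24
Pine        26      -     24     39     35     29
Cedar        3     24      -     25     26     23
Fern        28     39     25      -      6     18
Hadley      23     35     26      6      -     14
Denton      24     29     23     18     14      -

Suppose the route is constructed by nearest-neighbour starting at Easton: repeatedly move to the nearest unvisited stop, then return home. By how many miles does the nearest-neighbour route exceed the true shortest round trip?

From Easton: Cedar=3, Hadley=23, Denton=24, Pine=26, Fern=28 → choose Cedar (3).
From Cedar: Denton=23, Pine=24, Fern=25, Hadley=26 → choose Denton (23).
From Denton: Hadley=14, Fern=18, Pine=29 → choose Hadley (14).
From Hadley: Fern=6, Pine=35 → choose Fern (6).
From Fern: Pine=39 → choose Pine (39).
NN route Easton → Cedar → Denton → Hadley → Fern → Pine → Easton costs 111.
Optimal: Easton → Pine → Denton → Hadley → Fern → Cedar → Easton costs 103 (by enumerating all 60 distinct tours).
Excess = 111 − 103 = 8.

8 miles longer than the optimal tour.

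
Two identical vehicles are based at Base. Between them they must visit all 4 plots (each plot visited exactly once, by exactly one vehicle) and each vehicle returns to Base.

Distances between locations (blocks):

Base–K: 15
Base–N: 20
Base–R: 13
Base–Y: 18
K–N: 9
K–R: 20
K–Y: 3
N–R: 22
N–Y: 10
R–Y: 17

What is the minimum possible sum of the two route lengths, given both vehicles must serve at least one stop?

74 blocks — the smallest possible combined total.

There are 2^3 − 1 = 7 ways to divide the 4 stops into two non-empty groups. For each, the best each vehicle can do is its own shortest tour through its group:
  {K} + {N, R, Y}: 30 + 60 = 90
  {N} + {K, R, Y}: 40 + 48 = 88
  {K, N} + {R, Y}: 44 + 48 = 92
  {R} + {K, N, Y}: 26 + 48 = 74
  {K, R} + {N, Y}: 48 + 48 = 96
  {N, R} + {K, Y}: 55 + 36 = 91
  … (7 splits in total)
Best: vehicle 1 Base → R → Base = 26; vehicle 2 Base → K → Y → N → Base = 48; combined 74.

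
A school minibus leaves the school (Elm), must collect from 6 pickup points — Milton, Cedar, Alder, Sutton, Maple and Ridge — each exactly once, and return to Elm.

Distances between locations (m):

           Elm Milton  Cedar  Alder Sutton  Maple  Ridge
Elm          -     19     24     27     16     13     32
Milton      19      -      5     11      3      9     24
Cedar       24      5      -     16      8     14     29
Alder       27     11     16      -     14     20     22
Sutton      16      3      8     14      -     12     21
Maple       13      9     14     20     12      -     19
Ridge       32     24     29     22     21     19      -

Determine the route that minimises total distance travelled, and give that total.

With 6 stops there are 6!/2 = 360 distinct round trips (a route and its reverse cost the same).
Elm → Milton → Cedar → Alder → Sutton → Maple → Ridge → Elm: 19+5+16+14+12+19+32 = 117
Elm → Milton → Cedar → Alder → Sutton → Ridge → Maple → Elm: 19+5+16+14+21+19+13 = 107
Elm → Milton → Cedar → Alder → Maple → Sutton → Ridge → Elm: 19+5+16+20+12+21+32 = 125
Elm → Milton → Cedar → Alder → Maple → Ridge → Sutton → Elm: 19+5+16+20+19+21+16 = 116
Elm → Milton → Cedar → Alder → Ridge → Sutton → Maple → Elm: 19+5+16+22+21+12+13 = 108
Elm → Milton → Cedar → Alder → Ridge → Maple → Sutton → Elm: 19+5+16+22+19+12+16 = 109
Elm → Milton → Cedar → Sutton → Alder → Maple → Ridge → Elm: 19+5+8+14+20+19+32 = 117
Elm → Milton → Cedar → Sutton → Alder → Ridge → Maple → Elm: 19+5+8+14+22+19+13 = 100
… (352 more)
Elm → Sutton → Milton → Cedar → Alder → Ridge → Maple → Elm: 16+3+5+16+22+19+13 = 94  ← best
The minimum is 94.
One optimal route: Elm → Sutton → Milton → Cedar → Alder → Ridge → Maple → Elm (or its reverse).

Minimum total distance: 94 m.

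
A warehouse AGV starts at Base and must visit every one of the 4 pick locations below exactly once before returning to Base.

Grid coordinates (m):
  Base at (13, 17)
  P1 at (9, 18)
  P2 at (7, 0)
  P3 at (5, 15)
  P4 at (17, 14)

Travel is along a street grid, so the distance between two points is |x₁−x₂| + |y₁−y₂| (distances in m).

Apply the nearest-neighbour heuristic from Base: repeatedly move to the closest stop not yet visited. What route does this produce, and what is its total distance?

Total distance 72 m via the nearest-neighbour route Base → P1 → P3 → P4 → P2 → Base.

From Base: distances to unvisited — P1=5, P4=7, P3=10, P2=23. Nearest is P1 (5).
From P1: distances to unvisited — P3=7, P4=12, P2=20. Nearest is P3 (7).
From P3: distances to unvisited — P4=13, P2=17. Nearest is P4 (13).
From P4: distances to unvisited — P2=24. Nearest is P2 (24).
Return P2→Base: 23.
Total = 5 + 7 + 13 + 24 + 23 = 72.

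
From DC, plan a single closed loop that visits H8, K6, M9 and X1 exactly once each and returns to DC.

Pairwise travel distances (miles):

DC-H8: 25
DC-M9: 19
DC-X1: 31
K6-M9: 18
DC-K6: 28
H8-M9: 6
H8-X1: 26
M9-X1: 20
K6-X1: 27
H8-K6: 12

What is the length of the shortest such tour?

Shortest round trip = 95 miles.

DC → H8 → K6 → M9 → X1 → DC: 25+12+18+20+31 = 106
DC → H8 → K6 → X1 → M9 → DC: 25+12+27+20+19 = 103
DC → H8 → M9 → K6 → X1 → DC: 25+6+18+27+31 = 107
DC → H8 → M9 → X1 → K6 → DC: 25+6+20+27+28 = 106
DC → H8 → X1 → K6 → M9 → DC: 25+26+27+18+19 = 115
DC → H8 → X1 → M9 → K6 → DC: 25+26+20+18+28 = 117
DC → K6 → H8 → M9 → X1 → DC: 28+12+6+20+31 = 97
DC → K6 → H8 → X1 → M9 → DC: 28+12+26+20+19 = 105
DC → K6 → M9 → H8 → X1 → DC: 28+18+6+26+31 = 109
DC → K6 → X1 → H8 → M9 → DC: 28+27+26+6+19 = 106
DC → M9 → H8 → K6 → X1 → DC: 19+6+12+27+31 = 95
DC → M9 → K6 → H8 → X1 → DC: 19+18+12+26+31 = 106
The minimum is 95.
One optimal route: DC → M9 → H8 → K6 → X1 → DC (or its reverse).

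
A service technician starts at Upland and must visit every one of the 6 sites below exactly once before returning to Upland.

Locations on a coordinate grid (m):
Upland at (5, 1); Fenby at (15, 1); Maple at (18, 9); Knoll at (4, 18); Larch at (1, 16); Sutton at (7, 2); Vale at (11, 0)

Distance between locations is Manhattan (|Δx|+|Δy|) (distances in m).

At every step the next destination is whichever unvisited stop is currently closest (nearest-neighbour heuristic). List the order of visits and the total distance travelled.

At Upland the remaining stops are Sutton 3, Vale 7, Fenby 10, Knoll 18, Larch 19, Maple 21; go to Sutton.
At Sutton the remaining stops are Vale 6, Fenby 9, Maple 18, Knoll 19, Larch 20; go to Vale.
At Vale the remaining stops are Fenby 5, Maple 16, Knoll 25, Larch 26; go to Fenby.
At Fenby the remaining stops are Maple 11, Knoll 28, Larch 29; go to Maple.
At Maple the remaining stops are Knoll 23, Larch 24; go to Knoll.
At Knoll the remaining stops are Larch 5; go to Larch.
Return Larch→Upland: 19.
Total = 3 + 6 + 5 + 11 + 23 + 5 + 19 = 72.

Nearest-neighbour total = 72 m; route Upland → Sutton → Vale → Fenby → Maple → Knoll → Larch → Upland.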